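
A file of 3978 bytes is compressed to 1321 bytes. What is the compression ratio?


Ratio = original / compressed = 3978 / 1321 = 3.0114

3.0114


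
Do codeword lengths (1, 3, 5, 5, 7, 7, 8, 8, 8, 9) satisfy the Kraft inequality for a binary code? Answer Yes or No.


Kraft sum = sum(2^(-l_i)) = 0.7168, need <= 1. Result: satisfied (a binary prefix-free code with these lengths exists)

Yes


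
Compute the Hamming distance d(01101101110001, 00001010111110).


Count differing positions: . ^ ^ . . ^ ^ ^ . . ^ ^ ^ ^ = 9 differences

9


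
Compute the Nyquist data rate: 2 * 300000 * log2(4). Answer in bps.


Rate = 2 * B * log2(M) = 2 * 300000 * 2.0 = 1200000.0

1200000.0 bps


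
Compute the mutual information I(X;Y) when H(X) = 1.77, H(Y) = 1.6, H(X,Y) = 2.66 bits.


I(X;Y) = H(X) + H(Y) - H(X,Y) = 1.77 + 1.6 - 2.66 = 0.71

0.71 bits


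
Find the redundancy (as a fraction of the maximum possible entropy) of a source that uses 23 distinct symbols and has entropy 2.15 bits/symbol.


H_max = log2(K) = log2(23) = 4.5236 bits/symbol. Redundancy = 1 - H/H_max = 1 - 2.15/4.5236 = 1 - 0.4753 = 0.5247

0.5247


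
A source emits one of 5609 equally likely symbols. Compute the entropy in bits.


H = log2(n) = log2(5609) = 12.4535

12.4535 bits


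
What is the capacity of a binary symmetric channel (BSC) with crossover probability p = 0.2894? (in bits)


H(p) = -p*log2(p) - (1-p)*log2(1-p) = -0.2894*log2(0.2894) - 0.7106*log2(0.7106) = 0.517697 + 0.350248 = 0.8679. C = 1 - H(p) = 1 - 0.8679 = 0.1321

0.1321 bits


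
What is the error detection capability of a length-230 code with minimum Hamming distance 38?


Detection capability = d_min - 1 = 38 - 1 = 37

37 errors


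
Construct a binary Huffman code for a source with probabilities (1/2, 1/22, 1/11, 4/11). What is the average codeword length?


Huffman construction (repeatedly merge the two least-probable nodes; each merge adds 1 bit to every symbol beneath it): 1/22 + 1/11 = 3/22; 3/22 + 4/11 = 1/2; 1/2 + 1/2 = 1. Resulting codeword lengths (in the order the probabilities were given): (1, 3, 3, 2). L_avg = sum(p_i * l_i) = 1/2*1 + 1/22*3 + 1/11*3 + 4/11*2 = 18/11 = 1.6364

1.6364 bits


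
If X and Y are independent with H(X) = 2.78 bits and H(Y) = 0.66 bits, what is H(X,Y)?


For independent variables, H(X,Y) = H(X) + H(Y) = 2.78 + 0.66 = 3.44

3.44 bits


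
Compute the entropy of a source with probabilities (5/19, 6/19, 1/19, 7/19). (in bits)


H = -sum(p_i * log2(p_i)). Terms: -(5/19)*log2(5/19) = 0.506842; -(6/19)*log2(6/19) = 0.525147; -(1/19)*log2(1/19) = 0.223575; -(7/19)*log2(7/19) = 0.530737. H = 0.506842 + 0.525147 + 0.223575 + 0.530737 = 1.7863

1.7863 bits


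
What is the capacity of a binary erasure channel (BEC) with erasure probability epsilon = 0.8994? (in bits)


C = 1 - epsilon = 1 - 0.8994 = 0.1006

0.1006 bits


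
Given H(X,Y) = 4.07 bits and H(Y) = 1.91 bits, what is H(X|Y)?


H(X|Y) = H(X,Y) - H(Y) = 4.07 - 1.91 = 2.16

2.16 bits


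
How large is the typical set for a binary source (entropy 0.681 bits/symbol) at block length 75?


log2|A_typical| = nH = 75 * 0.681 = 51.075, so |A_typical| ~ 2^51.075 = 2.372e+15

2.372e+15


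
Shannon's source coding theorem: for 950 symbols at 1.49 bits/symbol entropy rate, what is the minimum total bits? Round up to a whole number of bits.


Minimum bits >= n * H = 950 * 1.49 = 1415.5, rounded up to a whole number of bits = 1416

1416 bits


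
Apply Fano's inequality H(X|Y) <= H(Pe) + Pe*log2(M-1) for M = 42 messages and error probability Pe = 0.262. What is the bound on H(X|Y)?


H(Pe) = -Pe*log2(Pe) - (1-Pe)*log2(1-Pe) = -0.262*log2(0.262) - 0.738*log2(0.738) = 0.506279 + 0.323471 = 0.8297. Pe*log2(M-1) = 0.262*log2(41) = 1.403679. Bound = H(Pe) + Pe*log2(M-1) = 0.506279 + 0.323471 + 1.403679 = 2.2334

2.2334 bits


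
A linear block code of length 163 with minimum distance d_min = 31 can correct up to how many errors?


Correction capability = floor((d-1)/2) = floor((31-1)/2) = 15

15 errors


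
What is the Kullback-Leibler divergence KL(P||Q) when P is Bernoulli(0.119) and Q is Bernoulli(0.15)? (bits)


KL = p*log2(p/q) + (1-p)*log2((1-p)/(1-q)) = 0.119*log2(0.119/0.15) + 0.881*log2(0.881/0.85) = 0.0058

0.0058 bits


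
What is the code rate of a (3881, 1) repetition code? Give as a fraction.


Rate = k/n = 1/3881

1/3881


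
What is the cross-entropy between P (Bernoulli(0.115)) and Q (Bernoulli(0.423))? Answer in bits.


H(P,Q) = -p*log2(q) - (1-p)*log2(1-q). -0.115*log2(0.423) = 0.142746; -0.885*log2(0.577) = 0.702121. H(P,Q) = 0.142746 + 0.702121 = 0.8449

0.8449 bits


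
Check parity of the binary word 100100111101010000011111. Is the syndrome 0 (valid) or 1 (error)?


Syndrome = XOR of all bits = 1 XOR 0 XOR 0 XOR 1 XOR 0 XOR 0 XOR 1 XOR 1 XOR 1 XOR 1 XOR 0 XOR 1 XOR 0 XOR 1 XOR 0 XOR 0 XOR 0 XOR 0 XOR 0 XOR 1 XOR 1 XOR 1 XOR 1 XOR 1 = 1

1


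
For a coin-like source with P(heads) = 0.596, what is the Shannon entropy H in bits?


H = -p*log2(p) - (1-p)*log2(1-p). -0.596*log2(0.596) = 0.444983; -0.404*log2(0.404) = 0.528259. H = 0.444983 + 0.528259 = 0.9732

0.9732 bits


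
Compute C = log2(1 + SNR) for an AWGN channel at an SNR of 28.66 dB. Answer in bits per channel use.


SNR_linear = 10^(28.66/10) = 734.5139; C = log2(1 + SNR_linear) = log2(1 + 734.5139) = 9.5226

9.5226 bits/channel use


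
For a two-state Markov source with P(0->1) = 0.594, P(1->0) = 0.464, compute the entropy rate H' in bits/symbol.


Stationary distribution: pi_0 = p10/(p01+p10) = 0.4386, pi_1 = 0.5614. Entropy rate H' = pi_0*H(p01) + pi_1*H(p10) = 0.4386*0.9744 + 0.5614*0.9963 = 0.9867

0.9867 bits/symbol


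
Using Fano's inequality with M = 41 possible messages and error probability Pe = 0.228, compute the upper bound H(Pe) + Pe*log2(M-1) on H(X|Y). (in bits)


H(Pe) = -Pe*log2(Pe) - (1-Pe)*log2(1-Pe) = -0.228*log2(0.228) - 0.772*log2(0.772) = 0.486300 + 0.288209 = 0.7745. Pe*log2(M-1) = 0.228*log2(40) = 1.213400. Bound = H(Pe) + Pe*log2(M-1) = 0.486300 + 0.288209 + 1.213400 = 1.9879

1.9879 bits


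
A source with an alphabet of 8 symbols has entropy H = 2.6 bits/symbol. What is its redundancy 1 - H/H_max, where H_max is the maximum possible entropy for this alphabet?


H_max = log2(K) = log2(8) = 3.0 bits/symbol. Redundancy = 1 - H/H_max = 1 - 2.6/3.0 = 1 - 0.8667 = 0.1333

0.1333


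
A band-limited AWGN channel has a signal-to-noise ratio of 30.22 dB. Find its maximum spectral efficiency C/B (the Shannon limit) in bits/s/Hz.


SNR_linear = 10^(30.22/10) = 1051.9619; C/B = log2(1 + SNR_linear) = log2(1 + 1051.9619) = 10.0402

10.0402 bits/s/Hz


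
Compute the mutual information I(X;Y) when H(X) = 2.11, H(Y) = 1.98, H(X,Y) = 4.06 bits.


I(X;Y) = H(X) + H(Y) - H(X,Y) = 2.11 + 1.98 - 4.06 = 0.03

0.03 bits


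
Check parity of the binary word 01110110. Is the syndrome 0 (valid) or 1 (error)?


Syndrome = XOR of all bits = 0 XOR 1 XOR 1 XOR 1 XOR 0 XOR 1 XOR 1 XOR 0 = 1

1


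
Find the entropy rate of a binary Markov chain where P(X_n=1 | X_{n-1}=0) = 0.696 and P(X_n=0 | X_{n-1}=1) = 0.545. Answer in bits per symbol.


Stationary distribution: pi_0 = p10/(p01+p10) = 0.4392, pi_1 = 0.5608. Entropy rate H' = pi_0*H(p01) + pi_1*H(p10) = 0.4392*0.8861 + 0.5608*0.9941 = 0.9467

0.9467 bits/symbol


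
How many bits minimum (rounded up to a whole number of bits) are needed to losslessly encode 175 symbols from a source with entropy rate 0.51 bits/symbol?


Minimum bits >= n * H = 175 * 0.51 = 89.25, rounded up to a whole number of bits = 90

90 bits


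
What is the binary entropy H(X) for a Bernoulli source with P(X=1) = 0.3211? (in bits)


H = -p*log2(p) - (1-p)*log2(1-p). -0.3211*log2(0.3211) = 0.526253; -0.6789*log2(0.6789) = 0.379321. H = 0.526253 + 0.379321 = 0.9056

0.9056 bits


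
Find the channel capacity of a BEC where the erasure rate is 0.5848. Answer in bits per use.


C = 1 - epsilon = 1 - 0.5848 = 0.4152

0.4152 bits


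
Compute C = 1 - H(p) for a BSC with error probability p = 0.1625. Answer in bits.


H(p) = -p*log2(p) - (1-p)*log2(1-p) = -0.1625*log2(0.1625) - 0.8375*log2(0.8375) = 0.425992 + 0.214265 = 0.6403. C = 1 - H(p) = 1 - 0.6403 = 0.3597

0.3597 bits


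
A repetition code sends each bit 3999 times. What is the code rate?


Rate = k/n = 1/3999

1/3999


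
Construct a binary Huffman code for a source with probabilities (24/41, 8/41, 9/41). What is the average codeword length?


Huffman construction (repeatedly merge the two least-probable nodes; each merge adds 1 bit to every symbol beneath it): 8/41 + 9/41 = 17/41; 17/41 + 24/41 = 1. Resulting codeword lengths (in the order the probabilities were given): (1, 2, 2). L_avg = sum(p_i * l_i) = 24/41*1 + 8/41*2 + 9/41*2 = 58/41 = 1.4146

1.4146 bits


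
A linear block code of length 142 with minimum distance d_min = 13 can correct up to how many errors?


Correction capability = floor((d-1)/2) = floor((13-1)/2) = 6

6 errors


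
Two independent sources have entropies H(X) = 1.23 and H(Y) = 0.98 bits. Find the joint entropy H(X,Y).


For independent variables, H(X,Y) = H(X) + H(Y) = 1.23 + 0.98 = 2.21

2.21 bits


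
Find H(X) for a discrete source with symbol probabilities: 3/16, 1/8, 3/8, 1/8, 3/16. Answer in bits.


H = -sum(p_i * log2(p_i)). Terms: -(3/16)*log2(3/16) = 0.452820; -(1/8)*log2(1/8) = 0.375000; -(3/8)*log2(3/8) = 0.530639; -(1/8)*log2(1/8) = 0.375000; -(3/16)*log2(3/16) = 0.452820. H = 0.452820 + 0.375000 + 0.530639 + 0.375000 + 0.452820 = 2.1863

2.1863 bits


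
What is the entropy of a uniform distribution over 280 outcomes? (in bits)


H = log2(n) = log2(280) = 8.1293

8.1293 bits


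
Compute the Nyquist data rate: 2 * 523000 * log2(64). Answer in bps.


Rate = 2 * B * log2(M) = 2 * 523000 * 6.0 = 6276000.0

6276000.0 bps


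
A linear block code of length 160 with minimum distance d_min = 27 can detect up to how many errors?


Detection capability = d_min - 1 = 27 - 1 = 26

26 errors


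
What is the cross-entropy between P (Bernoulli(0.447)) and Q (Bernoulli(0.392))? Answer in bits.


H(P,Q) = -p*log2(q) - (1-p)*log2(1-q). -0.447*log2(0.392) = 0.603930; -0.553*log2(0.608) = 0.396975. H(P,Q) = 0.603930 + 0.396975 = 1.0009

1.0009 bits


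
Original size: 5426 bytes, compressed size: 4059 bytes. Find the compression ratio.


Ratio = original / compressed = 5426 / 4059 = 1.3368

1.3368


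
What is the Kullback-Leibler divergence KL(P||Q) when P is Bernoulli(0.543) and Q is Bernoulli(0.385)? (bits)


KL = p*log2(p/q) + (1-p)*log2((1-p)/(1-q)) = 0.543*log2(0.543/0.385) + 0.457*log2(0.457/0.615) = 0.0736

0.0736 bits


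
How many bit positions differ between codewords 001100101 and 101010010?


Count differing positions: ^ . . ^ ^ . ^ ^ ^ = 6 differences

6


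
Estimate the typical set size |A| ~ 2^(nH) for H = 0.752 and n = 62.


log2|A_typical| = nH = 62 * 0.752 = 46.624, so |A_typical| ~ 2^46.624 = 1.084e+14

1.084e+14


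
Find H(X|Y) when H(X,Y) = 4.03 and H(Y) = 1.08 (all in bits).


H(X|Y) = H(X,Y) - H(Y) = 4.03 - 1.08 = 2.95

2.95 bits


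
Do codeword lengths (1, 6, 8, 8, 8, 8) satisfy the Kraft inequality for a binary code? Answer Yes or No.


Kraft sum = sum(2^(-l_i)) = 0.5312, need <= 1. Result: satisfied (a binary prefix-free code with these lengths exists)

Yes


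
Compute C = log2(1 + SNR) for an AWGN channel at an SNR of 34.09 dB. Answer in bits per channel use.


SNR_linear = 10^(34.09/10) = 2564.484; C = log2(1 + SNR_linear) = log2(1 + 2564.484) = 11.325

11.325 bits/channel use


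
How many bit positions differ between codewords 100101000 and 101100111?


Count differing positions: . . ^ . . ^ ^ ^ ^ = 5 differences

5


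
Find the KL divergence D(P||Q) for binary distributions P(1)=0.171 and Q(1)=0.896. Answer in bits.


KL = p*log2(p/q) + (1-p)*log2((1-p)/(1-q)) = 0.171*log2(0.171/0.896) + 0.829*log2(0.829/0.104) = 2.0741

2.0741 bits


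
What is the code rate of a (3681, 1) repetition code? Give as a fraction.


Rate = k/n = 1/3681

1/3681


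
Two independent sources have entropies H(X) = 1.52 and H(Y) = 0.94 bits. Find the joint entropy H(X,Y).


For independent variables, H(X,Y) = H(X) + H(Y) = 1.52 + 0.94 = 2.46

2.46 bits


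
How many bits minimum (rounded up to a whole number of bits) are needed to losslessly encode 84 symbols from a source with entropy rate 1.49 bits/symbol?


Minimum bits >= n * H = 84 * 1.49 = 125.16, rounded up to a whole number of bits = 126

126 bits


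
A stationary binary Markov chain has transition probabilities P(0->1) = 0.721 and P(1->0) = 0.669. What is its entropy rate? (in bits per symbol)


Stationary distribution: pi_0 = p10/(p01+p10) = 0.4813, pi_1 = 0.5187. Entropy rate H' = pi_0*H(p01) + pi_1*H(p10) = 0.4813*0.8541 + 0.5187*0.9159 = 0.8862

0.8862 bits/symbol


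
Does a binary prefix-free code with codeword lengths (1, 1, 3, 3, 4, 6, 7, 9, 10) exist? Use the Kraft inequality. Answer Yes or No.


Kraft sum = sum(2^(-l_i)) = 1.3389, need <= 1. Result: violated (a binary prefix-free code with these lengths cannot exist)

No


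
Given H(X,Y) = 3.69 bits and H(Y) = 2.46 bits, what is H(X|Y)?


H(X|Y) = H(X,Y) - H(Y) = 3.69 - 2.46 = 1.23

1.23 bits


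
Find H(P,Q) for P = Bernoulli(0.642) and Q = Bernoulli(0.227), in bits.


H(P,Q) = -p*log2(q) - (1-p)*log2(1-q). -0.642*log2(0.227) = 1.373389; -0.358*log2(0.773) = 0.132983. H(P,Q) = 1.373389 + 0.132983 = 1.5064

1.5064 bits


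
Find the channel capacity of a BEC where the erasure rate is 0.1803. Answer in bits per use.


C = 1 - epsilon = 1 - 0.1803 = 0.8197

0.8197 bits


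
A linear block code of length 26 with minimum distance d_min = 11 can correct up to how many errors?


Correction capability = floor((d-1)/2) = floor((11-1)/2) = 5

5 errors


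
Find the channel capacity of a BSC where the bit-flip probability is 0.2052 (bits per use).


H(p) = -p*log2(p) - (1-p)*log2(1-p) = -0.2052*log2(0.2052) - 0.7948*log2(0.7948) = 0.468861 + 0.263346 = 0.7322. C = 1 - H(p) = 1 - 0.7322 = 0.2678

0.2678 bits


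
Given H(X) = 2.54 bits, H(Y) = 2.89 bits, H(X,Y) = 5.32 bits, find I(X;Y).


I(X;Y) = H(X) + H(Y) - H(X,Y) = 2.54 + 2.89 - 5.32 = 0.11

0.11 bits


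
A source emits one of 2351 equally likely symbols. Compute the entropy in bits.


H = log2(n) = log2(2351) = 11.1991

11.1991 bits


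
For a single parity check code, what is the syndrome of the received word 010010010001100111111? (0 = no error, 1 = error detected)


Syndrome = XOR of all bits = 0 XOR 1 XOR 0 XOR 0 XOR 1 XOR 0 XOR 0 XOR 1 XOR 0 XOR 0 XOR 0 XOR 1 XOR 1 XOR 0 XOR 0 XOR 1 XOR 1 XOR 1 XOR 1 XOR 1 XOR 1 = 1

1


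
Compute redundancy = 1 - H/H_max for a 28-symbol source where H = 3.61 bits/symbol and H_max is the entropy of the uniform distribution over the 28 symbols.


H_max = log2(K) = log2(28) = 4.8074 bits/symbol. Redundancy = 1 - H/H_max = 1 - 3.61/4.8074 = 1 - 0.7509 = 0.2491

0.2491


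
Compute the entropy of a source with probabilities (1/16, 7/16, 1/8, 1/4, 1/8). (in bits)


H = -sum(p_i * log2(p_i)). Terms: -(1/16)*log2(1/16) = 0.250000; -(7/16)*log2(7/16) = 0.521782; -(1/8)*log2(1/8) = 0.375000; -(1/4)*log2(1/4) = 0.500000; -(1/8)*log2(1/8) = 0.375000. H = 0.250000 + 0.521782 + 0.375000 + 0.500000 + 0.375000 = 2.0218

2.0218 bits


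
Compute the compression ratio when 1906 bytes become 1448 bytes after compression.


Ratio = original / compressed = 1906 / 1448 = 1.3163

1.3163


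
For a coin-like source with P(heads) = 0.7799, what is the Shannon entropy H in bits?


H = -p*log2(p) - (1-p)*log2(1-p). -0.7799*log2(0.7799) = 0.279703; -0.2201*log2(0.2201) = 0.480648. H = 0.279703 + 0.480648 = 0.7604

0.7604 bits


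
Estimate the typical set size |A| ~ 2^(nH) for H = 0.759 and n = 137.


log2|A_typical| = nH = 137 * 0.759 = 103.983, so |A_typical| ~ 2^103.983 = 2.004e+31

2.004e+31


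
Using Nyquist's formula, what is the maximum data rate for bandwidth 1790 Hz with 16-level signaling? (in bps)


Rate = 2 * B * log2(M) = 2 * 1790 * 4.0 = 14320.0

14320.0 bps


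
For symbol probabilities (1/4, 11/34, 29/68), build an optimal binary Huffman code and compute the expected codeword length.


Huffman construction (repeatedly merge the two least-probable nodes; each merge adds 1 bit to every symbol beneath it): 1/4 + 11/34 = 39/68; 29/68 + 39/68 = 1. Resulting codeword lengths (in the order the probabilities were given): (2, 2, 1). L_avg = sum(p_i * l_i) = 1/4*2 + 11/34*2 + 29/68*1 = 107/68 = 1.5735

1.5735 bits


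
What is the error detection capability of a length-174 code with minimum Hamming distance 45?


Detection capability = d_min - 1 = 45 - 1 = 44

44 errors


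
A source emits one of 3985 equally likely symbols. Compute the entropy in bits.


H = log2(n) = log2(3985) = 11.9604

11.9604 bits


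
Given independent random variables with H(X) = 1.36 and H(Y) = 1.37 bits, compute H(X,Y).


For independent variables, H(X,Y) = H(X) + H(Y) = 1.36 + 1.37 = 2.73

2.73 bits


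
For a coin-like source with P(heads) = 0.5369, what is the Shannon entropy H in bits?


H = -p*log2(p) - (1-p)*log2(1-p). -0.5369*log2(0.5369) = 0.481747; -0.4631*log2(0.4631) = 0.514321. H = 0.481747 + 0.514321 = 0.9961

0.9961 bits


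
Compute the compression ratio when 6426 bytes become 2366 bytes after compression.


Ratio = original / compressed = 6426 / 2366 = 2.716

2.716


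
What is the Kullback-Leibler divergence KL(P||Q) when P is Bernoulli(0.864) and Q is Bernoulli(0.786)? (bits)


KL = p*log2(p/q) + (1-p)*log2((1-p)/(1-q)) = 0.864*log2(0.864/0.786) + 0.136*log2(0.136/0.214) = 0.029

0.029 bits


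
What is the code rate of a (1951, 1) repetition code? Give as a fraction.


Rate = k/n = 1/1951

1/1951


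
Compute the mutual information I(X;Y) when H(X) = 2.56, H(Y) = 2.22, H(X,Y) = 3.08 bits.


I(X;Y) = H(X) + H(Y) - H(X,Y) = 2.56 + 2.22 - 3.08 = 1.7

1.7 bits


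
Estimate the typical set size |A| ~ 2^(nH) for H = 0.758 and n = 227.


log2|A_typical| = nH = 227 * 0.758 = 172.066, so |A_typical| ~ 2^172.066 = 6.267e+51

6.267e+51


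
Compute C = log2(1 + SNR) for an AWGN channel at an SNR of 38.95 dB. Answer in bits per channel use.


SNR_linear = 10^(38.95/10) = 7852.3563; C = log2(1 + SNR_linear) = log2(1 + 7852.3563) = 12.9391

12.9391 bits/channel use


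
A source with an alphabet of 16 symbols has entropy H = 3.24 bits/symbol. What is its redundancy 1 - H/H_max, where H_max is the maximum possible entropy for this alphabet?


H_max = log2(K) = log2(16) = 4.0 bits/symbol. Redundancy = 1 - H/H_max = 1 - 3.24/4.0 = 1 - 0.81 = 0.19

0.19


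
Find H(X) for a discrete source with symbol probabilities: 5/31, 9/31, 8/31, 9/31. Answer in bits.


H = -sum(p_i * log2(p_i)). Terms: -(5/31)*log2(5/31) = 0.424559; -(9/31)*log2(9/31) = 0.518014; -(8/31)*log2(8/31) = 0.504309; -(9/31)*log2(9/31) = 0.518014. H = 0.424559 + 0.518014 + 0.504309 + 0.518014 = 1.9649

1.9649 bits


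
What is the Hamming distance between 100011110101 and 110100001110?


Count differing positions: . ^ . ^ ^ ^ ^ ^ ^ . ^ ^ = 9 differences

9


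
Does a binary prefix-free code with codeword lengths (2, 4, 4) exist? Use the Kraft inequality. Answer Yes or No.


Kraft sum = sum(2^(-l_i)) = 0.375, need <= 1. Result: satisfied (a binary prefix-free code with these lengths exists)

Yes


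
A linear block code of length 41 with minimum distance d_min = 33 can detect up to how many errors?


Detection capability = d_min - 1 = 33 - 1 = 32

32 errors


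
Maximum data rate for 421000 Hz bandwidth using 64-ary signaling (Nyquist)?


Rate = 2 * B * log2(M) = 2 * 421000 * 6.0 = 5052000.0

5052000.0 bps


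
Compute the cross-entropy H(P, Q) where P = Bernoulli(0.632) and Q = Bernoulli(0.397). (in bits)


H(P,Q) = -p*log2(q) - (1-p)*log2(1-q). -0.632*log2(0.397) = 0.842323; -0.368*log2(0.603) = 0.268555. H(P,Q) = 0.842323 + 0.268555 = 1.1109

1.1109 bits


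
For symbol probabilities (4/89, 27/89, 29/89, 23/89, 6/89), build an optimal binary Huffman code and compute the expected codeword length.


Huffman construction (repeatedly merge the two least-probable nodes; each merge adds 1 bit to every symbol beneath it): 4/89 + 6/89 = 10/89; 10/89 + 23/89 = 33/89; 27/89 + 29/89 = 56/89; 33/89 + 56/89 = 1. Resulting codeword lengths (in the order the probabilities were given): (3, 2, 2, 2, 3). L_avg = sum(p_i * l_i) = 4/89*3 + 27/89*2 + 29/89*2 + 23/89*2 + 6/89*3 = 188/89 = 2.1124

2.1124 bits


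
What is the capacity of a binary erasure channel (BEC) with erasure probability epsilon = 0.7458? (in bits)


C = 1 - epsilon = 1 - 0.7458 = 0.2542

0.2542 bits


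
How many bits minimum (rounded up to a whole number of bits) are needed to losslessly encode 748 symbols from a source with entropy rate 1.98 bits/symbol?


Minimum bits >= n * H = 748 * 1.98 = 1481.04, rounded up to a whole number of bits = 1482

1482 bits


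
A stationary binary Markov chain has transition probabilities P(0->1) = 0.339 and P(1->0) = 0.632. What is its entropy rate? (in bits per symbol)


Stationary distribution: pi_0 = p10/(p01+p10) = 0.6509, pi_1 = 0.3491. Entropy rate H' = pi_0*H(p01) + pi_1*H(p10) = 0.6509*0.9239 + 0.3491*0.9491 = 0.9327

0.9327 bits/symbol


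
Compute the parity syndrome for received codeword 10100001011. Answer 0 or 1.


Syndrome = XOR of all bits = 1 XOR 0 XOR 1 XOR 0 XOR 0 XOR 0 XOR 0 XOR 1 XOR 0 XOR 1 XOR 1 = 1

1


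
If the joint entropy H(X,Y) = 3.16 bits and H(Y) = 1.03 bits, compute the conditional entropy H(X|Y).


H(X|Y) = H(X,Y) - H(Y) = 3.16 - 1.03 = 2.13

2.13 bits


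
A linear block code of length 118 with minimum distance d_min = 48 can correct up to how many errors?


Correction capability = floor((d-1)/2) = floor((48-1)/2) = 23

23 errors


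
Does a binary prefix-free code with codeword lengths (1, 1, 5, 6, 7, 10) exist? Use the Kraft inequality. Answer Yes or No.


Kraft sum = sum(2^(-l_i)) = 1.0557, need <= 1. Result: violated (a binary prefix-free code with these lengths cannot exist)

No


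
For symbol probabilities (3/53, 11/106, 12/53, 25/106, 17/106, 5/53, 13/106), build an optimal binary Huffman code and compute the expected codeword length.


Huffman construction (repeatedly merge the two least-probable nodes; each merge adds 1 bit to every symbol beneath it): 3/53 + 5/53 = 8/53; 11/106 + 13/106 = 12/53; 8/53 + 17/106 = 33/106; 12/53 + 12/53 = 24/53; 25/106 + 33/106 = 29/53; 24/53 + 29/53 = 1. Resulting codeword lengths (in the order the probabilities were given): (4, 3, 2, 2, 3, 4, 3). L_avg = sum(p_i * l_i) = 3/53*4 + 11/106*3 + 12/53*2 + 25/106*2 + 17/106*3 + 5/53*4 + 13/106*3 = 285/106 = 2.6887

2.6887 bits


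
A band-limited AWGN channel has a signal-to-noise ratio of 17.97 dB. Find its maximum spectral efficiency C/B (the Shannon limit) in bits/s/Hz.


SNR_linear = 10^(17.97/10) = 62.6614; C/B = log2(1 + SNR_linear) = log2(1 + 62.6614) = 5.9923

5.9923 bits/s/Hz


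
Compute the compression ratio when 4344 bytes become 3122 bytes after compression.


Ratio = original / compressed = 4344 / 3122 = 1.3914

1.3914


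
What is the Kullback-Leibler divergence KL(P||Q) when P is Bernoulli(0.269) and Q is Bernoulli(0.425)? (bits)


KL = p*log2(p/q) + (1-p)*log2((1-p)/(1-q)) = 0.269*log2(0.269/0.425) + 0.731*log2(0.731/0.575) = 0.0757

0.0757 bits


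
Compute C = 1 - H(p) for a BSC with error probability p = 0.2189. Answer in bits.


H(p) = -p*log2(p) - (1-p)*log2(1-p) = -0.2189*log2(0.2189) - 0.7811*log2(0.7811) = 0.479754 + 0.278400 = 0.7582. C = 1 - H(p) = 1 - 0.7582 = 0.2418

0.2418 bits


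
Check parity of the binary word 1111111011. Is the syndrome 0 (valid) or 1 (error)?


Syndrome = XOR of all bits = 1 XOR 1 XOR 1 XOR 1 XOR 1 XOR 1 XOR 1 XOR 0 XOR 1 XOR 1 = 1

1


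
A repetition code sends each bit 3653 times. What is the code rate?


Rate = k/n = 1/3653

1/3653


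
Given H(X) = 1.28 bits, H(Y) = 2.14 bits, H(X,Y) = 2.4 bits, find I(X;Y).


I(X;Y) = H(X) + H(Y) - H(X,Y) = 1.28 + 2.14 - 2.4 = 1.02

1.02 bits


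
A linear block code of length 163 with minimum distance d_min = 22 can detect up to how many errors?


Detection capability = d_min - 1 = 22 - 1 = 21

21 errors


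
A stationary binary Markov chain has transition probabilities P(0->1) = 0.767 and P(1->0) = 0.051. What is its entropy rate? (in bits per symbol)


Stationary distribution: pi_0 = p10/(p01+p10) = 0.0623, pi_1 = 0.9377. Entropy rate H' = pi_0*H(p01) + pi_1*H(p10) = 0.0623*0.7832 + 0.9377*0.2906 = 0.3213

0.3213 bits/symbol


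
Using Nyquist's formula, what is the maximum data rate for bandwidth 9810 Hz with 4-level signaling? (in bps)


Rate = 2 * B * log2(M) = 2 * 9810 * 2.0 = 39240.0

39240.0 bps


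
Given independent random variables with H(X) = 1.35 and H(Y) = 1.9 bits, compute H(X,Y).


For independent variables, H(X,Y) = H(X) + H(Y) = 1.35 + 1.9 = 3.25

3.25 bits


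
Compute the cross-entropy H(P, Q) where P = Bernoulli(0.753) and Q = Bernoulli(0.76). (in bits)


H(P,Q) = -p*log2(q) - (1-p)*log2(1-q). -0.753*log2(0.76) = 0.298134; -0.247*log2(0.24) = 0.508547. H(P,Q) = 0.298134 + 0.508547 = 0.8067

0.8067 bits


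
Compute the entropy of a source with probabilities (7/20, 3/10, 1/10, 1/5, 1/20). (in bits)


H = -sum(p_i * log2(p_i)). Terms: -(7/20)*log2(7/20) = 0.530101; -(3/10)*log2(3/10) = 0.521090; -(1/10)*log2(1/10) = 0.332193; -(1/5)*log2(1/5) = 0.464386; -(1/20)*log2(1/20) = 0.216096. H = 0.530101 + 0.521090 + 0.332193 + 0.464386 + 0.216096 = 2.0639

2.0639 bits


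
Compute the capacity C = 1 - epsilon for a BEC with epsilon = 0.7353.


C = 1 - epsilon = 1 - 0.7353 = 0.2647

0.2647 bits


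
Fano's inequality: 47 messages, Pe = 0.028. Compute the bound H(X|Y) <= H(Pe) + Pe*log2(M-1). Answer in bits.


H(Pe) = -Pe*log2(Pe) - (1-Pe)*log2(1-Pe) = -0.028*log2(0.028) - 0.972*log2(0.972) = 0.144436 + 0.039825 = 0.1843. Pe*log2(M-1) = 0.028*log2(46) = 0.154660. Bound = H(Pe) + Pe*log2(M-1) = 0.144436 + 0.039825 + 0.154660 = 0.3389

0.3389 bits


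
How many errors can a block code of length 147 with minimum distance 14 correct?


Correction capability = floor((d-1)/2) = floor((14-1)/2) = 6

6 errors


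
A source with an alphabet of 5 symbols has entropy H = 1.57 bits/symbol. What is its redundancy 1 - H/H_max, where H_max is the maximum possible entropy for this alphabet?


H_max = log2(K) = log2(5) = 2.3219 bits/symbol. Redundancy = 1 - H/H_max = 1 - 1.57/2.3219 = 1 - 0.6762 = 0.3238

0.3238


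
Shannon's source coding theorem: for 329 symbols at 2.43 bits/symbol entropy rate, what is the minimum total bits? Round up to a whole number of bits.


Minimum bits >= n * H = 329 * 2.43 = 799.47, rounded up to a whole number of bits = 800

800 bits


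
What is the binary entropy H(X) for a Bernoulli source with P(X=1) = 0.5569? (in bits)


H = -p*log2(p) - (1-p)*log2(1-p). -0.5569*log2(0.5569) = 0.470308; -0.4431*log2(0.4431) = 0.520330. H = 0.470308 + 0.520330 = 0.9906

0.9906 bits


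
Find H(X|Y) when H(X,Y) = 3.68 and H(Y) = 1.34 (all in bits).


H(X|Y) = H(X,Y) - H(Y) = 3.68 - 1.34 = 2.34

2.34 bits


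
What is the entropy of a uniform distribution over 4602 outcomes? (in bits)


H = log2(n) = log2(4602) = 12.168

12.168 bits


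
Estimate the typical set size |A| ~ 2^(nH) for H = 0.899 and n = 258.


log2|A_typical| = nH = 258 * 0.899 = 231.942, so |A_typical| ~ 2^231.942 = 6.630e+69

6.630e+69


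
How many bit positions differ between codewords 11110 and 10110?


Count differing positions: . ^ . . . = 1 differences

1


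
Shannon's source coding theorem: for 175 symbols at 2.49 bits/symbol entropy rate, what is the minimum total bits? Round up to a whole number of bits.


Minimum bits >= n * H = 175 * 2.49 = 435.75, rounded up to a whole number of bits = 436

436 bits


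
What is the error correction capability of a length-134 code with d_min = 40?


Correction capability = floor((d-1)/2) = floor((40-1)/2) = 19

19 errors


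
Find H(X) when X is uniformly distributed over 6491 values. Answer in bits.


H = log2(n) = log2(6491) = 12.6642

12.6642 bits


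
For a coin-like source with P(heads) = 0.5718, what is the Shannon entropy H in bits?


H = -p*log2(p) - (1-p)*log2(1-p). -0.5718*log2(0.5718) = 0.461110; -0.4282*log2(0.4282) = 0.523964. H = 0.461110 + 0.523964 = 0.9851

0.9851 bits


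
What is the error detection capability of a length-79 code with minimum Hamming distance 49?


Detection capability = d_min - 1 = 49 - 1 = 48

48 errors


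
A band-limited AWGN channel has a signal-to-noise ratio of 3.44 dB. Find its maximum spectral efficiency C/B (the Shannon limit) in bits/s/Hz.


SNR_linear = 10^(3.44/10) = 2.208; C/B = log2(1 + SNR_linear) = log2(1 + 2.208) = 1.6817

1.6817 bits/s/Hz


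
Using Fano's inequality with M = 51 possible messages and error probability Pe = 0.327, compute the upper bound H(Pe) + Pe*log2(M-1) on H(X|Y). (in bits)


H(Pe) = -Pe*log2(Pe) - (1-Pe)*log2(1-Pe) = -0.327*log2(0.327) - 0.673*log2(0.673) = 0.527332 + 0.384499 = 0.9118. Pe*log2(M-1) = 0.327*log2(50) = 1.845541. Bound = H(Pe) + Pe*log2(M-1) = 0.527332 + 0.384499 + 1.845541 = 2.7574

2.7574 bits


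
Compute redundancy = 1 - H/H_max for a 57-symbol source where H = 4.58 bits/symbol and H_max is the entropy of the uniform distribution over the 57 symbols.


H_max = log2(K) = log2(57) = 5.8329 bits/symbol. Redundancy = 1 - H/H_max = 1 - 4.58/5.8329 = 1 - 0.7852 = 0.2148

0.2148


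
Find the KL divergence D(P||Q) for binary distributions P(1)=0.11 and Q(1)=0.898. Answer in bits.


KL = p*log2(p/q) + (1-p)*log2((1-p)/(1-q)) = 0.11*log2(0.11/0.898) + 0.89*log2(0.89/0.102) = 2.4482

2.4482 bits


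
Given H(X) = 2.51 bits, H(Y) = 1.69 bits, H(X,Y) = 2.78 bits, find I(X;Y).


I(X;Y) = H(X) + H(Y) - H(X,Y) = 2.51 + 1.69 - 2.78 = 1.42

1.42 bits


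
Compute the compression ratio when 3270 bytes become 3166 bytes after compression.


Ratio = original / compressed = 3270 / 3166 = 1.0328

1.0328


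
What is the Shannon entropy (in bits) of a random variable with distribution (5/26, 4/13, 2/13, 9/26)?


H = -sum(p_i * log2(p_i)). Terms: -(5/26)*log2(5/26) = 0.457406; -(4/13)*log2(4/13) = 0.523212; -(2/13)*log2(2/13) = 0.415452; -(9/26)*log2(9/26) = 0.529794. H = 0.457406 + 0.523212 + 0.415452 + 0.529794 = 1.9259

1.9259 bits


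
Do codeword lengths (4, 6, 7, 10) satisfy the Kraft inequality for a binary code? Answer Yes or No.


Kraft sum = sum(2^(-l_i)) = 0.0869, need <= 1. Result: satisfied (a binary prefix-free code with these lengths exists)

Yes


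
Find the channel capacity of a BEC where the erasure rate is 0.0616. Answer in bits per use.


C = 1 - epsilon = 1 - 0.0616 = 0.9384

0.9384 bits


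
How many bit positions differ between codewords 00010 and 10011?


Count differing positions: ^ . . . ^ = 2 differences

2


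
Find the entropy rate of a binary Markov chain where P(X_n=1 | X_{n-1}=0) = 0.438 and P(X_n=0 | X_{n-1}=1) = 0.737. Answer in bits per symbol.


Stationary distribution: pi_0 = p10/(p01+p10) = 0.6272, pi_1 = 0.3728. Entropy rate H' = pi_0*H(p01) + pi_1*H(p10) = 0.6272*0.9889 + 0.3728*0.8312 = 0.9301

0.9301 bits/symbol


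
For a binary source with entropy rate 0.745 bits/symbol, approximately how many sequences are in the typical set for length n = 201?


log2|A_typical| = nH = 201 * 0.745 = 149.745, so |A_typical| ~ 2^149.745 = 1.196e+45

1.196e+45


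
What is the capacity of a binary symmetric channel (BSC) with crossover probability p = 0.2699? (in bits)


H(p) = -p*log2(p) - (1-p)*log2(1-p) = -0.2699*log2(0.2699) - 0.7301*log2(0.7301) = 0.509977 + 0.331344 = 0.8413. C = 1 - H(p) = 1 - 0.8413 = 0.1587

0.1587 bits


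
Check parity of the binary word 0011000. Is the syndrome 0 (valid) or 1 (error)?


Syndrome = XOR of all bits = 0 XOR 0 XOR 1 XOR 1 XOR 0 XOR 0 XOR 0 = 0

0


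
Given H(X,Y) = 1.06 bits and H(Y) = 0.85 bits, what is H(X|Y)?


H(X|Y) = H(X,Y) - H(Y) = 1.06 - 0.85 = 0.21

0.21 bits


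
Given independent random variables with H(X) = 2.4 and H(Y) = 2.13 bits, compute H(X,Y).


For independent variables, H(X,Y) = H(X) + H(Y) = 2.4 + 2.13 = 4.53

4.53 bits


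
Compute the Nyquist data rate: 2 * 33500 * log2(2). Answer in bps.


Rate = 2 * B * log2(M) = 2 * 33500 * 1.0 = 67000.0

67000.0 bps


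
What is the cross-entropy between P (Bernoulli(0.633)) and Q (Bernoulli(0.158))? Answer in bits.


H(P,Q) = -p*log2(q) - (1-p)*log2(1-q). -0.633*log2(0.158) = 1.685048; -0.367*log2(0.842) = 0.091056. H(P,Q) = 1.685048 + 0.091056 = 1.7761

1.7761 bits


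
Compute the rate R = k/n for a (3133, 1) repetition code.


Rate = k/n = 1/3133

1/3133


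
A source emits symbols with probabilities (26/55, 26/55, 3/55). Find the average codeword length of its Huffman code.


Huffman construction (repeatedly merge the two least-probable nodes; each merge adds 1 bit to every symbol beneath it): 3/55 + 26/55 = 29/55; 26/55 + 29/55 = 1. Resulting codeword lengths (in the order the probabilities were given): (2, 1, 2). L_avg = sum(p_i * l_i) = 26/55*2 + 26/55*1 + 3/55*2 = 84/55 = 1.5273

1.5273 bits


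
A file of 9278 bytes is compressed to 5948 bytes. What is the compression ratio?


Ratio = original / compressed = 9278 / 5948 = 1.5599

1.5599


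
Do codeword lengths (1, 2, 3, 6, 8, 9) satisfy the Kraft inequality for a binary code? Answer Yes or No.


Kraft sum = sum(2^(-l_i)) = 0.8965, need <= 1. Result: satisfied (a binary prefix-free code with these lengths exists)

Yes


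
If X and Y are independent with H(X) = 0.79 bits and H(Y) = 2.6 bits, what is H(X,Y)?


For independent variables, H(X,Y) = H(X) + H(Y) = 0.79 + 2.6 = 3.39

3.39 bits


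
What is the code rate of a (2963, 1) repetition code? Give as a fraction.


Rate = k/n = 1/2963

1/2963


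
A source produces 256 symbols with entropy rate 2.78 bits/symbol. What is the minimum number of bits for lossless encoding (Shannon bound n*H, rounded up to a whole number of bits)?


Minimum bits >= n * H = 256 * 2.78 = 711.68, rounded up to a whole number of bits = 712

712 bits


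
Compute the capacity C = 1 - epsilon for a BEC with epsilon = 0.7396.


C = 1 - epsilon = 1 - 0.7396 = 0.2604

0.2604 bits


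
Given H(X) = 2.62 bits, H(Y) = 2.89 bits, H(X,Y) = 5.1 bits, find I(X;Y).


I(X;Y) = H(X) + H(Y) - H(X,Y) = 2.62 + 2.89 - 5.1 = 0.41

0.41 bits


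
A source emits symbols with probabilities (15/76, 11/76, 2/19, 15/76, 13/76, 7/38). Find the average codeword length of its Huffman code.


Huffman construction (repeatedly merge the two least-probable nodes; each merge adds 1 bit to every symbol beneath it): 2/19 + 11/76 = 1/4; 13/76 + 7/38 = 27/76; 15/76 + 15/76 = 15/38; 1/4 + 27/76 = 23/38; 15/38 + 23/38 = 1. Resulting codeword lengths (in the order the probabilities were given): (2, 3, 3, 2, 3, 3). L_avg = sum(p_i * l_i) = 15/76*2 + 11/76*3 + 2/19*3 + 15/76*2 + 13/76*3 + 7/38*3 = 99/38 = 2.6053

2.6053 bits


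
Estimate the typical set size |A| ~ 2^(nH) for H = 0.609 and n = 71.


log2|A_typical| = nH = 71 * 0.609 = 43.239, so |A_typical| ~ 2^43.239 = 1.038e+13

1.038e+13


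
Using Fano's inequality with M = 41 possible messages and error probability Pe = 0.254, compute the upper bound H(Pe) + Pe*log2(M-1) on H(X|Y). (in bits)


H(Pe) = -Pe*log2(Pe) - (1-Pe)*log2(1-Pe) = -0.254*log2(0.254) - 0.746*log2(0.746) = 0.502183 + 0.315373 = 0.8176. Pe*log2(M-1) = 0.254*log2(40) = 1.351770. Bound = H(Pe) + Pe*log2(M-1) = 0.502183 + 0.315373 + 1.351770 = 2.1693

2.1693 bits


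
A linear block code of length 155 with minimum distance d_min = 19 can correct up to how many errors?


Correction capability = floor((d-1)/2) = floor((19-1)/2) = 9

9 errors


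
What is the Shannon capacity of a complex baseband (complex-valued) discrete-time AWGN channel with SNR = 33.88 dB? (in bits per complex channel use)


SNR_linear = 10^(33.88/10) = 2443.4306; C = log2(1 + SNR_linear) = log2(1 + 2443.4306) = 11.2553

11.2553 bits/channel use


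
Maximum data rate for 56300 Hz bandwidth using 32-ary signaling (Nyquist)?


Rate = 2 * B * log2(M) = 2 * 56300 * 5.0 = 563000.0

563000.0 bps


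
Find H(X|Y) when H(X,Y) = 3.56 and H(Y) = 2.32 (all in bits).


H(X|Y) = H(X,Y) - H(Y) = 3.56 - 2.32 = 1.24

1.24 bits


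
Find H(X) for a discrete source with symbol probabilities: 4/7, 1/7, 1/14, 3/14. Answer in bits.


H = -sum(p_i * log2(p_i)). Terms: -(4/7)*log2(4/7) = 0.461346; -(1/7)*log2(1/7) = 0.401051; -(1/14)*log2(1/14) = 0.271954; -(3/14)*log2(3/14) = 0.476227. H = 0.461346 + 0.401051 + 0.271954 + 0.476227 = 1.6106

1.6106 bits


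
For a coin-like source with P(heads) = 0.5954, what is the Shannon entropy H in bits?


H = -p*log2(p) - (1-p)*log2(1-p). -0.5954*log2(0.5954) = 0.445400; -0.4046*log2(0.4046) = 0.528178. H = 0.445400 + 0.528178 = 0.9736

0.9736 bits


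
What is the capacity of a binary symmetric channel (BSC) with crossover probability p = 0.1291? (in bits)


H(p) = -p*log2(p) - (1-p)*log2(1-p) = -0.1291*log2(0.1291) - 0.8709*log2(0.8709) = 0.381289 + 0.173676 = 0.555. C = 1 - H(p) = 1 - 0.555 = 0.445

0.445 bits


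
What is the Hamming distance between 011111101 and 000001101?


Count differing positions: . ^ ^ ^ ^ . . . . = 4 differences

4


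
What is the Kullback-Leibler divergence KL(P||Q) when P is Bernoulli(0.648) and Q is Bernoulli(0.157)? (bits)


KL = p*log2(p/q) + (1-p)*log2((1-p)/(1-q)) = 0.648*log2(0.648/0.157) + 0.352*log2(0.352/0.843) = 0.8818

0.8818 bits


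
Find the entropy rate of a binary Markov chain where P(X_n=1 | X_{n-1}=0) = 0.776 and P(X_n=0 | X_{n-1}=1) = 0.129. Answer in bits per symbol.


Stationary distribution: pi_0 = p10/(p01+p10) = 0.1425, pi_1 = 0.8575. Entropy rate H' = pi_0*H(p01) + pi_1*H(p10) = 0.1425*0.7674 + 0.8575*0.5547 = 0.585

0.585 bits/symbol


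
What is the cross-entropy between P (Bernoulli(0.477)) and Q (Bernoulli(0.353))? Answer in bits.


H(P,Q) = -p*log2(q) - (1-p)*log2(1-q). -0.477*log2(0.353) = 0.716578; -0.523*log2(0.647) = 0.328529. H(P,Q) = 0.716578 + 0.328529 = 1.0451

1.0451 bits


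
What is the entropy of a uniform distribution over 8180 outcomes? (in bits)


H = log2(n) = log2(8180) = 12.9979

12.9979 bits


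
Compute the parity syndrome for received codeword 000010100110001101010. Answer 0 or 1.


Syndrome = XOR of all bits = 0 XOR 0 XOR 0 XOR 0 XOR 1 XOR 0 XOR 1 XOR 0 XOR 0 XOR 1 XOR 1 XOR 0 XOR 0 XOR 0 XOR 1 XOR 1 XOR 0 XOR 1 XOR 0 XOR 1 XOR 0 = 0

0


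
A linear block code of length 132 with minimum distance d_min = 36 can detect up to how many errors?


Detection capability = d_min - 1 = 36 - 1 = 35

35 errors


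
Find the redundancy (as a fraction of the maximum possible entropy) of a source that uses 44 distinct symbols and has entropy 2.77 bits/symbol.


H_max = log2(K) = log2(44) = 5.4594 bits/symbol. Redundancy = 1 - H/H_max = 1 - 2.77/5.4594 = 1 - 0.5074 = 0.4926

0.4926


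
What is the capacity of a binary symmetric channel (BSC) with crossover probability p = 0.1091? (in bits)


H(p) = -p*log2(p) - (1-p)*log2(1-p) = -0.1091*log2(0.1091) - 0.8909*log2(0.8909) = 0.348714 + 0.148481 = 0.4972. C = 1 - H(p) = 1 - 0.4972 = 0.5028

0.5028 bits


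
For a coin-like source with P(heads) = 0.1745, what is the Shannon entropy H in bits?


H = -p*log2(p) - (1-p)*log2(1-p). -0.1745*log2(0.1745) = 0.439513; -0.8255*log2(0.8255) = 0.228383. H = 0.439513 + 0.228383 = 0.6679

0.6679 bits
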